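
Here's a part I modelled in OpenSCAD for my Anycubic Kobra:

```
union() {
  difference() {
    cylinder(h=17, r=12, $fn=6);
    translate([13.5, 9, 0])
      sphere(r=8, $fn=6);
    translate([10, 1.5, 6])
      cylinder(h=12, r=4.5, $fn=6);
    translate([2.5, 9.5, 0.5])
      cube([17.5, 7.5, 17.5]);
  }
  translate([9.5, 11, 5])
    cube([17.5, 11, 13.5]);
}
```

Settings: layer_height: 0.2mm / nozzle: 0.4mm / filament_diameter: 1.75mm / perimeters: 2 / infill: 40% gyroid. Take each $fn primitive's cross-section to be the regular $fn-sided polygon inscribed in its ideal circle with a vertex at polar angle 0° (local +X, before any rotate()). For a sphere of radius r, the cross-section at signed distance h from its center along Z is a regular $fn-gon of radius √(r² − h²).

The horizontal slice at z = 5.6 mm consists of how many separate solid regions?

2

At z = 5.6 mm: the r=12 cylinder gives a regular 6-gon of circumradius 12 (constant along its height); the sphere at (13.5, 9): section is a regular 6-gon, circumradius = √(r²−h²) = √(8²−5.6²) = 5.713; the cylinder at (10, 1.5) is absent (z outside [6, 18]); the cube at (2.5, 9.5) (footprint 17.5×7.5) is included at this height; Taking the first minus the rest: starting from the r=12 cylinder, the r=8 sphere at (13.5, 9) misses the remaining region (no effect); the 17.5×7.5 cube at (2.5, 9.5) partially overlaps it — only the 3.35 mm² overlap (of its 131.25 mm²) is removed, clipping the outline — 1 connected region; the cube at (9.5, 11) (footprint 17.5×11) is included at this height; Merging all regions: the 2 present regions are separate (no shared area or edge), so areas and boundary lengths simply add and each stays a separate island — 2 connected regions. The result has 2 disconnected regions.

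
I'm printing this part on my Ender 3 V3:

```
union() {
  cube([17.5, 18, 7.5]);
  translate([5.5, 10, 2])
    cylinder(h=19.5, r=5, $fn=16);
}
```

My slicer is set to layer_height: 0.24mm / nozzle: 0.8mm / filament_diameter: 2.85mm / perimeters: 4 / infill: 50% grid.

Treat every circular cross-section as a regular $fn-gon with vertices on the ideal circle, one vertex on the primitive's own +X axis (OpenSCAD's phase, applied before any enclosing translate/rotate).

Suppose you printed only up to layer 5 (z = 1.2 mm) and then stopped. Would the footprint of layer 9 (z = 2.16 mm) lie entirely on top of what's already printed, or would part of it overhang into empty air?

entirely on top

Compare the two slices. At z = 1.2: the 17.5×18 cube contributes its full rectangle (area 315.00 mm²); the cylinder at (5.5, 10) does not reach this height (z outside [2, 21.5]); Taking the union: only the 17.5×18 cube is present, so the union is just that shape — area = 315.00 mm². At z = 2.16: the cube is present — its section is the full 17.5×18 rectangle (area 315.00 mm²); the cylinder at (5.5, 10): section is a regular 16-gon, circumradius r=5 (area = (16/2)·5.000²·sin(360°/16) = 76.54 mm²); Taking the union: the r=5 cylinder at (5.5, 10) lies entirely inside the 17.5×18 cube, so the union is just the 17.5×18 cube — area = 315.00 mm². Checking containment: the cross-section at z = 2.16 is a subset of the cross-section at z = 1.2.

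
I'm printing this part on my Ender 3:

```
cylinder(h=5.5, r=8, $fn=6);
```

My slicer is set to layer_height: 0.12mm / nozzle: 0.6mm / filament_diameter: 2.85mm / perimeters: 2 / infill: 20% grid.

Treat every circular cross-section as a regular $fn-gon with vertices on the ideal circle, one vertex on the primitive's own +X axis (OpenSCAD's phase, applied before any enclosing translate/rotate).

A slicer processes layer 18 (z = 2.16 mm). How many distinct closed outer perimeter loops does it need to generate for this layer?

At z = 2.16 mm: the r=8 cylinder gives a regular 6-gon of circumradius 8 (constant along its height). The result has 1 disconnected region.

1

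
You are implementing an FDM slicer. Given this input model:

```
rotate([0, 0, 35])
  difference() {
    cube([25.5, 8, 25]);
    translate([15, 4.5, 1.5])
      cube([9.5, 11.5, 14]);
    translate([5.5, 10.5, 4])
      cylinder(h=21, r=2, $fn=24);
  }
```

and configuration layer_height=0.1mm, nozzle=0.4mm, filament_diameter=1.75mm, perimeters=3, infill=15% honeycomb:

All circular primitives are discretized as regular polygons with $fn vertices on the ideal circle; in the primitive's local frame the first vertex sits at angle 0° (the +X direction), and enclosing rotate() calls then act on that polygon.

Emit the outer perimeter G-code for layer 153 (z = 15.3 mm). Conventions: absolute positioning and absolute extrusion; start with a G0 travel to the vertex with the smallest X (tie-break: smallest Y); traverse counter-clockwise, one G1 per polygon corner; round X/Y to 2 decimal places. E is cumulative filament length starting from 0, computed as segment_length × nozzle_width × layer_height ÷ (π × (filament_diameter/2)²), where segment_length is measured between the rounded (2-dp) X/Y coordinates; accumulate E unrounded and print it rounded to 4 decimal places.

G0 X-4.59 Y6.55 Z15.30
G1 X0.00 Y0.00 E0.1330
G1 X20.89 Y14.63 E0.5571
G1 X16.30 Y21.18 E0.6901
G1 X15.48 Y20.61 E0.7068
G1 X17.49 Y17.74 E0.7650
G1 X9.71 Y12.29 E0.9230
G1 X7.70 Y15.16 E0.9813
G1 X-4.59 Y6.55 E1.2308

At z = 15.3 mm: the cube (footprint 25.5×8) is included at this height; the cube at (15, 4.5) (footprint 9.5×11.5) is included at this height; the cylinder at (5.5, 10.5): section is a regular 24-gon, circumradius r=2; After the difference (first − rest): starting from the 25.5×8 cube, the 9.5×11.5 cube at (15, 4.5) partially overlaps it — only the 33.25 mm² overlap (of its 109.25 mm²) is removed, clipping the outline; the r=2 cylinder at (5.5, 10.5) misses the remaining region (no effect) — 1 connected region; (whole slice rotated 35° about Z — lengths, areas and connectivity unchanged). The outline is a single polygon with 8 vertices. Extrusion per mm of travel: 0.4 × 0.1 / (π × 0.875²) = 0.016630. Accumulating E over each segment gives final E = 1.2308.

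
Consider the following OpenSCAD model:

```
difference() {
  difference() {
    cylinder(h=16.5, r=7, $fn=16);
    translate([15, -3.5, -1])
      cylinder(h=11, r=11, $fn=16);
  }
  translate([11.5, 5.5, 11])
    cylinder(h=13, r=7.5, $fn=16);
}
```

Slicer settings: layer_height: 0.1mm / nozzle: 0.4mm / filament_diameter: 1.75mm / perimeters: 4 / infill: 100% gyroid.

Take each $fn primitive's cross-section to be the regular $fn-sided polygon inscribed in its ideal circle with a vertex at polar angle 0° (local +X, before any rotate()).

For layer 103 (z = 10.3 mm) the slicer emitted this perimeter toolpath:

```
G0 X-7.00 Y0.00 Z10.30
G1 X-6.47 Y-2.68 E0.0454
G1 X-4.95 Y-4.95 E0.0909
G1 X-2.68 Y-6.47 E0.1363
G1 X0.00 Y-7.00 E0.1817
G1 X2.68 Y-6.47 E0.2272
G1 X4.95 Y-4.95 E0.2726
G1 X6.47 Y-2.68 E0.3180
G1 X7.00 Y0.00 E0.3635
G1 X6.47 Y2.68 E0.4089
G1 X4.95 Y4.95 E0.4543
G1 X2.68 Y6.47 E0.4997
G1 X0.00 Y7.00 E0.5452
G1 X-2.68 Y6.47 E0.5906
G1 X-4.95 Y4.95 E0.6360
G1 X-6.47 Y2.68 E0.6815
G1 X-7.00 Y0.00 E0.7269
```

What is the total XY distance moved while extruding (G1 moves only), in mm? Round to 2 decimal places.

43.71 mm

Sum the Euclidean lengths of each G1 segment: total = 43.71 mm.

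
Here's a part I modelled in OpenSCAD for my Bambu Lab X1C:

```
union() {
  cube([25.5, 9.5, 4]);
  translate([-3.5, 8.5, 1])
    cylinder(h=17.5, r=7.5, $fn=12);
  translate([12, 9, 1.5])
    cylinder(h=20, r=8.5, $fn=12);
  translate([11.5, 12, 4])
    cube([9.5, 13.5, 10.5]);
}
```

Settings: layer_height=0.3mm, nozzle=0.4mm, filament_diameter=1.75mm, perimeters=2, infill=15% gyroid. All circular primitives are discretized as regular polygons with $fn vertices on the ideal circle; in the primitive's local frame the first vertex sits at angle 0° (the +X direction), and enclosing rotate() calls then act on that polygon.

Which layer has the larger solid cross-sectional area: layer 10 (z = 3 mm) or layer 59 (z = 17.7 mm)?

Layer 10 (z = 3): the cube is present — its section is the full 25.5×9.5 rectangle (area 242.25 mm²); the cylinder at (-3.5, 8.5): section is a regular 12-gon, circumradius r=7.5 (area = (12/2)·7.500²·sin(360°/12) = 168.75 mm²); the cylinder at (12, 9): section is a regular 12-gon, circumradius r=8.5 (area = (12/2)·8.500²·sin(360°/12) = 216.75 mm²); the cube at (11.5, 12) is not intersected at this z (z outside [4, 14.5]); Merging all regions: the regions partially overlap — summed areas 627.75 mm² minus the doubly-counted overlap 138.26 mm² gives 489.49 mm² — area = 489.49 mm². So its area = 489.49 mm². Layer 59 (z = 17.7): the cube is not intersected at this z (z outside [0, 4]); the r=7.5 cylinder at (-3.5, 8.5) contributes a regular 12-gon of circumradius 7.5 (area = (12/2)·7.500²·sin(360°/12) = 168.75 mm²); the cylinder at (12, 9): section is a regular 12-gon, circumradius r=8.5 (area = (12/2)·8.500²·sin(360°/12) = 216.75 mm²); the cube at (11.5, 12) is not intersected at this z (z outside [4, 14.5]); Merging all regions: the regions partially overlap — summed areas 385.50 mm² minus the doubly-counted overlap 0.43 mm² gives 385.07 mm² — area = 385.07 mm². So its area = 385.07 mm². Layer 10 is larger (489.49 vs 385.07 mm²).

layer 10 (z = 3 mm)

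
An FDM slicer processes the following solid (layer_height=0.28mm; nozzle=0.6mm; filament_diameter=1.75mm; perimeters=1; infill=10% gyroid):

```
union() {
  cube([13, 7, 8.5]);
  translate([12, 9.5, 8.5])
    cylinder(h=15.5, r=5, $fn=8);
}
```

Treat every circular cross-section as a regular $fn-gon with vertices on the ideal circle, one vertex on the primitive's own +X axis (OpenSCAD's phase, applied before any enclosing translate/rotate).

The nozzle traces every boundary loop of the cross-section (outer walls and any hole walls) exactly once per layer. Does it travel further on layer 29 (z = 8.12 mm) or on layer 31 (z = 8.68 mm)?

layer 29 (z = 8.12 mm)

Layer 29 (z = 8.12): the 13×7 cube contributes its full rectangle (perimeter 40.00 mm); the cylinder at (12, 9.5) is not intersected at this z (z outside [8.5, 24]); Combining (union): only the 13×7 cube is present, so the union is just that shape — boundary = 40.00 mm. So its perimeter = 40.00 mm. Layer 31 (z = 8.68): the cube is absent (z outside [0, 8.5]); the r=5 cylinder at (12, 9.5) contributes a regular 8-gon of circumradius 5 (perimeter = 2·8·5.000·sin(180°/8) = 30.61 mm); Combining (union): only the r=5 cylinder at (12, 9.5) is present, so the union is just that shape — boundary = 30.61 mm. So its perimeter = 30.61 mm. Layer 29 is larger (40.00 vs 30.61 mm).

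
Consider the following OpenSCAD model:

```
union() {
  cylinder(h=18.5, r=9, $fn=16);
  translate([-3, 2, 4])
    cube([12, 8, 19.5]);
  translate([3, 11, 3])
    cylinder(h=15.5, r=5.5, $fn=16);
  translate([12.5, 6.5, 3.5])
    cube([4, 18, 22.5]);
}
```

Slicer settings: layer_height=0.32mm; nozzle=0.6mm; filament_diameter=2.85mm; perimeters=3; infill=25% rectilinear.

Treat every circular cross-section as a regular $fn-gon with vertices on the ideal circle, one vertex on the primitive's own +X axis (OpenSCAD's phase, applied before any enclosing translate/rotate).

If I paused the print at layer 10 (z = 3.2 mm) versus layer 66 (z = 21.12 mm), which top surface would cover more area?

Layer 10 (z = 3.2): the r=9 cylinder gives a regular 16-gon of circumradius 9 (constant along its height) (area = (16/2)·9.000²·sin(360°/16) = 247.98 mm²); the cube at (-3, 2) is absent (z outside [4, 23.5]); the r=5.5 cylinder at (3, 11) gives a regular 16-gon of circumradius 5.5 (constant along its height) (area = (16/2)·5.500²·sin(360°/16) = 92.61 mm²); the cube at (12.5, 6.5) is absent (z outside [3.5, 26]); Combining (union): the regions partially overlap — summed areas 340.59 mm² minus the doubly-counted overlap 16.45 mm² gives 324.14 mm² — area = 324.14 mm². So its area = 324.14 mm². Layer 66 (z = 21.12): the cylinder does not reach this height (z outside [0, 18.5]); the cube at (-3, 2) is present — its section is the full 12×8 rectangle (area 96.00 mm²); the cylinder at (3, 11) does not reach this height (z outside [3, 18.5]); the cube at (12.5, 6.5) is present — its section is the full 4×18 rectangle (area 72.00 mm²); Taking the union: the 2 present regions are separate (no shared area or edge), so areas and boundary lengths simply add and each stays a separate island — area = 168.00 mm². So its area = 168.00 mm². Layer 10 is larger (324.14 vs 168.00 mm²).

layer 10 (z = 3.2 mm)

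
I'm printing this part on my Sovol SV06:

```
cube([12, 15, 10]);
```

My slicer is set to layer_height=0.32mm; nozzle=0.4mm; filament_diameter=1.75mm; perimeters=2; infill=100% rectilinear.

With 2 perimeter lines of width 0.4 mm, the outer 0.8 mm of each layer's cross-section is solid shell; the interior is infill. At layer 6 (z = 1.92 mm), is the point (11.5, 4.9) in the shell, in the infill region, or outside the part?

At z = 1.92 mm: the 12×15 cube contributes its full rectangle. Overall, the cross-section is a single solid region. The nearest boundary edge runs (12.00, 0.00)→(12.00, 15.00); distance from the point to it = 0.50 mm. The point is inside the cross-section, 0.50 mm from the nearest boundary — within the 0.8 mm shell band (2 × 0.4).

shell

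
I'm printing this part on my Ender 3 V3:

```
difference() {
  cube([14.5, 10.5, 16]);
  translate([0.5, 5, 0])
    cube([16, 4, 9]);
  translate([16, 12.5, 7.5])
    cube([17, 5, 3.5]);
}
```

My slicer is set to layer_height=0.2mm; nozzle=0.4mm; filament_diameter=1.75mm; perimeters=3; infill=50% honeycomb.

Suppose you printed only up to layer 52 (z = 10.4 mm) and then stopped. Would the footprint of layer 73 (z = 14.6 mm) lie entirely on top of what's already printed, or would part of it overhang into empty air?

Compare the two slices. At z = 10.4: the cube is present — its section is the full 14.5×10.5 rectangle (area 152.25 mm²); the cube at (0.5, 5) is absent (z outside [0, 9]); the cube at (16, 12.5) (footprint 17×5) is included at this height (area 85.00 mm²); Taking the first minus the rest: starting from the 14.5×10.5 cube (152.25 mm²), the 17×5 cube at (16, 12.5) misses the remaining region (no effect) — area = 152.25 mm². At z = 14.6: the cube (footprint 14.5×10.5) is included at this height (area 152.25 mm²); the cube at (0.5, 5) is absent (z outside [0, 9]); the cube at (16, 12.5) is absent (z outside [7.5, 11]); After the difference (first − rest): none of the subtracted shapes is present at this height, so the 14.5×10.5 cube is unchanged — area = 152.25 mm². Checking containment: the cross-section at z = 14.6 is a subset of the cross-section at z = 10.4.

entirely on top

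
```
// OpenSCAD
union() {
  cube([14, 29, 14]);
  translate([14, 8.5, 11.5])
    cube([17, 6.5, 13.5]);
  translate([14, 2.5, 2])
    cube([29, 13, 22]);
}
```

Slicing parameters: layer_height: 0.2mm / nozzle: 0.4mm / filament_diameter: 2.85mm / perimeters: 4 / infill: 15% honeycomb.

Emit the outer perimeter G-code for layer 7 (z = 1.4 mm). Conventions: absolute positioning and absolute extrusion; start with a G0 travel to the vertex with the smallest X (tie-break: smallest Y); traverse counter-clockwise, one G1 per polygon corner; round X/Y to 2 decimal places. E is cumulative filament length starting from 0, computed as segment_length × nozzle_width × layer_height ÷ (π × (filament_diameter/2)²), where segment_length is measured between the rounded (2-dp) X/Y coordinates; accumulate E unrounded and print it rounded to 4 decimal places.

G0 X0.00 Y0.00 Z1.40
G1 X14.00 Y0.00 E0.1756
G1 X14.00 Y29.00 E0.5392
G1 X0.00 Y29.00 E0.7148
G1 X0.00 Y0.00 E1.0785

At z = 1.4 mm: the 14×29 cube contributes its full rectangle; the cube at (14, 8.5) is not intersected at this z (z outside [11.5, 25]); the cube at (14, 2.5) is not intersected at this z (z outside [2, 24]); Taking the union: only the 14×29 cube is present, so the union is just that shape — 1 connected region. The outline is a single polygon with 4 vertices. Extrusion per mm of travel: 0.4 × 0.2 / (π × 1.425²) = 0.012540. Accumulating E over each segment gives final E = 1.0785.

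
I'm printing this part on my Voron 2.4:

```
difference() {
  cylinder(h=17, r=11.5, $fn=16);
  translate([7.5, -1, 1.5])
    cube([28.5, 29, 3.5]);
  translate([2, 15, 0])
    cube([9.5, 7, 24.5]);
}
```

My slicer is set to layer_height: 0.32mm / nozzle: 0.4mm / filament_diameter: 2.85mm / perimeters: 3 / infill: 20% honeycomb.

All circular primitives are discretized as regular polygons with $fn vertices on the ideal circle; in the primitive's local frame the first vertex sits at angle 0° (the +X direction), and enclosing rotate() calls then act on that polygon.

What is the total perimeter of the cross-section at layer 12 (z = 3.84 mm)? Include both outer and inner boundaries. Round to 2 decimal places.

74.39 mm

At z = 3.84 mm: the r=11.5 cylinder gives a regular 16-gon of circumradius 11.5 (constant along its height) (perimeter = 2·16·11.500·sin(180°/16) = 71.79 mm); the 28.5×29 cube at (7.5, -1) contributes its full rectangle (perimeter 115.00 mm); the cube at (2, 15) (footprint 9.5×7) is included at this height (perimeter 33.00 mm); After the difference (first − rest): starting from the r=11.5 cylinder, the 28.5×29 cube at (7.5, -1) partially overlaps it — only the 26.72 mm² overlap (of its 826.50 mm²) is removed, clipping the outline; the 9.5×7 cube at (2, 15) misses the remaining region (no effect) — boundary = 74.39 mm. Overall, the cross-section is a single solid region. Total boundary length (outer) = 74.39 mm.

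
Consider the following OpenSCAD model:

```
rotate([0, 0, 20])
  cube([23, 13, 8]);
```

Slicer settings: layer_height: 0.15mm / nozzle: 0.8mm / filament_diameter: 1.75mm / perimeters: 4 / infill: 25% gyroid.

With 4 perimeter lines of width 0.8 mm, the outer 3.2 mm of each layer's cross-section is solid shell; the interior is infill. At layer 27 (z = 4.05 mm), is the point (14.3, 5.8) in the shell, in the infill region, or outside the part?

shell

At z = 4.05 mm: the 23×13 cube contributes its full rectangle; (whole slice rotated 20° about Z — lengths, areas and connectivity unchanged). Overall, the cross-section is a single solid region. Undo the 20° rotation: the query point maps to (15.421, 0.559) in the un-rotated model frame. The nearest boundary edge runs (0.00, 0.00)→(23.00, 0.00); distance from the point to it = 0.56 mm. The point is inside the cross-section, 0.56 mm from the nearest boundary — within the 3.2 mm shell band (4 × 0.8).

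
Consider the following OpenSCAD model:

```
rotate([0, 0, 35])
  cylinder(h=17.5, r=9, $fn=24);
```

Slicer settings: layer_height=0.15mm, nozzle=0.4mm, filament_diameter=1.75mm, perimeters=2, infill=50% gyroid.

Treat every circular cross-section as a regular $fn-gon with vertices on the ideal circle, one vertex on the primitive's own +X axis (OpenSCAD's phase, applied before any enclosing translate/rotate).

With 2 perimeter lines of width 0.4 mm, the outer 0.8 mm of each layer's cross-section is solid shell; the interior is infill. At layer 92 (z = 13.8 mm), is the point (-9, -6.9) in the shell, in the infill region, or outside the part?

At z = 13.8 mm: the r=9 cylinder gives a regular 24-gon of circumradius 9 (constant along its height); (rotated 35° about Z; rotation is an isometry so areas/perimeters/island counts are preserved). Overall, the cross-section is a single solid region. Undo the 35° rotation: the query point maps to (-11.330, -0.490) in the un-rotated model frame. The nearest boundary edge runs (-9.00, 0.00)→(-8.69, -2.33); distance from the point to it = 2.37 mm. The point is not inside any of the regions above, so it lies outside the cross-section (2.37 mm from the nearest boundary).

outside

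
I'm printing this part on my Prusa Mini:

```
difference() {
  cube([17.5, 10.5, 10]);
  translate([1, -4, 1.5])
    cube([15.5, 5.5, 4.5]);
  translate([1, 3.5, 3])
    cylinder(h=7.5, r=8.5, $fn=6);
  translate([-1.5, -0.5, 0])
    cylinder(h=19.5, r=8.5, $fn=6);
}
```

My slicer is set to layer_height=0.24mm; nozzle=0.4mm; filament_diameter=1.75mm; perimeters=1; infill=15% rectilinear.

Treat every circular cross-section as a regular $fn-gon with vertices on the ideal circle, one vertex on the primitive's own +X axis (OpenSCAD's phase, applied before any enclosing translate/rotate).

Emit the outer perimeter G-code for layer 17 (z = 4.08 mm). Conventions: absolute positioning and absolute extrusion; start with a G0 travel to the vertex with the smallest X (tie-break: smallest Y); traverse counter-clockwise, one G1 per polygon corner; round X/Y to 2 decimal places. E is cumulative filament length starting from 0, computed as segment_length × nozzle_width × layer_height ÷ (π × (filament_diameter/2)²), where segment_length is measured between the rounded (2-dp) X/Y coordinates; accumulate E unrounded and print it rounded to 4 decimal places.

At z = 4.08 mm: the 17.5×10.5 cube contributes its full rectangle; the cube at (1, -4) (footprint 15.5×5.5) is included at this height; the cylinder at (1, 3.5): section is a regular 6-gon, circumradius r=8.5; the r=8.5 cylinder at (-1.5, -0.5) gives a regular 6-gon of circumradius 8.5 (constant along its height); Subtracting the remaining from the first: starting from the 17.5×10.5 cube, the 15.5×5.5 cube at (1, -4) partially overlaps it — only the 23.25 mm² overlap (of its 85.25 mm²) is removed, clipping the outline; the r=8.5 cylinder at (1, 3.5) partially overlaps it — only the 71.70 mm² overlap (of its 187.71 mm²) is removed, clipping the outline; the r=8.5 cylinder at (-1.5, -0.5) misses the remaining region (no effect) — 1 connected region. The outline is a single polygon with 7 vertices. Extrusion per mm of travel: 0.4 × 0.24 / (π × 0.875²) = 0.039912. Accumulating E over each segment gives final E = 1.7393.

G0 X5.46 Y10.50 Z4.08
G1 X9.50 Y3.50 E0.3226
G1 X8.35 Y1.50 E0.4147
G1 X16.50 Y1.50 E0.7399
G1 X16.50 Y0.00 E0.7998
G1 X17.50 Y0.00 E0.8397
G1 X17.50 Y10.50 E1.2588
G1 X5.46 Y10.50 E1.7393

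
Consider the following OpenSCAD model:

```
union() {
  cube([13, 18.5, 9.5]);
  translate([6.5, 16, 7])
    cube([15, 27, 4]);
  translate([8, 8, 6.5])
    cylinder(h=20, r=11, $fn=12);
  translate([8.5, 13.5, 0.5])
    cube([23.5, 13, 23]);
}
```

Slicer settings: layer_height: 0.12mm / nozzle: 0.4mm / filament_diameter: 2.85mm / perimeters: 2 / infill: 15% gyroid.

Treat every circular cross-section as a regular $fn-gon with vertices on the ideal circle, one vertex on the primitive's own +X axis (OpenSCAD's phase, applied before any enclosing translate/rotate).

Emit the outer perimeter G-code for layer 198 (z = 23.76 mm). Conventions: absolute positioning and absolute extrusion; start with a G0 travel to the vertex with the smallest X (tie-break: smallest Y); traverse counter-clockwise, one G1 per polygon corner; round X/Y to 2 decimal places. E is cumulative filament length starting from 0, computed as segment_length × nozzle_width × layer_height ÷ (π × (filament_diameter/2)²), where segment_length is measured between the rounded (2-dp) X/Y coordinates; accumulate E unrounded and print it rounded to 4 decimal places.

At z = 23.76 mm: the cube is not intersected at this z (z outside [0, 9.5]); the cube at (6.5, 16) is absent (z outside [7, 11]); the cylinder at (8, 8): section is a regular 12-gon, circumradius r=11; the cube at (8.5, 13.5) does not reach this height (z outside [0.5, 23.5]); Combining (union): only the r=11 cylinder at (8, 8) is present, so the union is just that shape — 1 connected region. The outline is a single polygon with 12 vertices. Extrusion per mm of travel: 0.4 × 0.12 / (π × 1.425²) = 0.007524. Accumulating E over each segment gives final E = 0.5142.

G0 X-3.00 Y8.00 Z23.76
G1 X-1.53 Y2.50 E0.0428
G1 X2.50 Y-1.53 E0.0857
G1 X8.00 Y-3.00 E0.1286
G1 X13.50 Y-1.53 E0.1714
G1 X17.53 Y2.50 E0.2143
G1 X19.00 Y8.00 E0.2571
G1 X17.53 Y13.50 E0.2999
G1 X13.50 Y17.53 E0.3428
G1 X8.00 Y19.00 E0.3857
G1 X2.50 Y17.53 E0.4285
G1 X-1.53 Y13.50 E0.4714
G1 X-3.00 Y8.00 E0.5142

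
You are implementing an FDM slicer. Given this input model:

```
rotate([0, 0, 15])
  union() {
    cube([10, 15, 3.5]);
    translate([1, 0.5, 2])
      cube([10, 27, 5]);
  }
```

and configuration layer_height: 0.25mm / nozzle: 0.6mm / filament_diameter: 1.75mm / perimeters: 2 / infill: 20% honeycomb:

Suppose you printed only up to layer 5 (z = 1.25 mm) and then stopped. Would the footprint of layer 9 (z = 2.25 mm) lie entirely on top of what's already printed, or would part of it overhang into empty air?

Compare the two slices. At z = 1.25: the cube is present — its section is the full 10×15 rectangle (area 150.00 mm²); the cube at (1, 0.5) is not intersected at this z (z outside [2, 7]); Taking the union: only the 10×15 cube is present, so the union is just that shape — area = 150.00 mm²; (whole slice rotated 15° about Z — lengths, areas and connectivity unchanged). At z = 2.25: the cube (footprint 10×15) is included at this height (area 150.00 mm²); the cube at (1, 0.5) is present — its section is the full 10×27 rectangle (area 270.00 mm²); Combining (union): the regions partially overlap — summed areas 420.00 mm² minus the doubly-counted overlap 130.50 mm² gives 289.50 mm² — area = 289.50 mm²; (whole slice rotated 15° about Z — lengths, areas and connectivity unchanged). Checking containment: at z = 2.25 the cross-section extends beyond the z = 1.25 cross-section by about 139.50 mm².

part overhangs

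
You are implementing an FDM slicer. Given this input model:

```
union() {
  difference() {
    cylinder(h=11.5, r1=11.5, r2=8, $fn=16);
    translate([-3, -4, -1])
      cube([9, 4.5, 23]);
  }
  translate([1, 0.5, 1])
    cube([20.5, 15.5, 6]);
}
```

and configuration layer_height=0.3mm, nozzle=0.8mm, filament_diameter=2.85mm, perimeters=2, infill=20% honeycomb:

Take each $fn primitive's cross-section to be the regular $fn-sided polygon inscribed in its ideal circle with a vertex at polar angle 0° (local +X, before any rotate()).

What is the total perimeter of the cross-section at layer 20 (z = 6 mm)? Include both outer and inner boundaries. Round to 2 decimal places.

128.27 mm

At z = 6 mm: the cone contributes a regular 16-gon of circumradius 9.674 (interpolated between r1=11.5 and r2=8 at t=0.522) (perimeter = 2·16·9.674·sin(180°/16) = 60.39 mm); the cube at (-3, -4) (footprint 9×4.5) is included at this height (perimeter 27.00 mm); Taking the first minus the rest: starting from the cone, the 9×4.5 cube at (-3, -4) lies wholly inside it (removes its full 40.50 mm² and its 27.00 mm outline becomes a hole wall) — boundary (outer + 1 inner loop) = 87.39 mm; the cube at (1, 0.5) (footprint 20.5×15.5) is included at this height (perimeter 72.00 mm); Combining (union): the regions partially overlap (shared area 57.74 mm²), so the edge portions inside another operand are dropped and the merged outline is re-measured after clipping — boundary (outer + 1 inner loop) = 128.27 mm. Overall, the cross-section is one region with 1 hole. Total boundary length (outer + inner) = 128.27 mm.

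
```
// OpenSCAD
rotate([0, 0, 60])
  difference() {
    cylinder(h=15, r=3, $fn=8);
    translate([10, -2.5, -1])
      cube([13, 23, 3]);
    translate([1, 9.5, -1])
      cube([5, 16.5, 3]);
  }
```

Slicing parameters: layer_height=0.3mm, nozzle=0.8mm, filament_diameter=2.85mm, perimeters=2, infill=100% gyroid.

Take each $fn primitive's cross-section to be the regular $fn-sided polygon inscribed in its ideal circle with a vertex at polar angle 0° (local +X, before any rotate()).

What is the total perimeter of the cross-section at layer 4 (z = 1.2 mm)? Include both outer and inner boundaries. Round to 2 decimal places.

18.37 mm

At z = 1.2 mm: the r=3 cylinder gives a regular 8-gon of circumradius 3 (constant along its height) (perimeter = 2·8·3.000·sin(180°/8) = 18.37 mm); the cube at (10, -2.5) is present — its section is the full 13×23 rectangle (perimeter 72.00 mm); the cube at (1, 9.5) is present — its section is the full 5×16.5 rectangle (perimeter 43.00 mm); Taking the first minus the rest: starting from the r=3 cylinder, the 13×23 cube at (10, -2.5) misses the remaining region (no effect); the 5×16.5 cube at (1, 9.5) misses the remaining region (no effect) — boundary = 18.37 mm; (whole slice rotated 60° about Z — lengths, areas and connectivity unchanged). Overall, the cross-section is a single solid region. Total boundary length (outer) = 18.37 mm.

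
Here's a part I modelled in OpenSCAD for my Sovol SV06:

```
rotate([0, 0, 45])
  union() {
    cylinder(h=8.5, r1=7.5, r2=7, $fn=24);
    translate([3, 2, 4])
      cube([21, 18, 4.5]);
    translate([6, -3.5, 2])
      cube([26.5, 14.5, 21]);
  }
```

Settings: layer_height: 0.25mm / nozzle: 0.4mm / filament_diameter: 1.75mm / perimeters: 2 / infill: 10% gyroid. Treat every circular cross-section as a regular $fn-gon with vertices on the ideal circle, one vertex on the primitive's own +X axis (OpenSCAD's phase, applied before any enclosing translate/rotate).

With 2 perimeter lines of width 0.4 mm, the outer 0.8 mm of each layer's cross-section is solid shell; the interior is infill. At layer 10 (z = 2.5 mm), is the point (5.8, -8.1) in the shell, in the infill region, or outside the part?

outside

At z = 2.5 mm: the cone contributes a regular 24-gon of circumradius 7.353 (interpolated between r1=7.5 and r2=7 at t=0.294); the cube at (3, 2) is absent (z outside [4, 8.5]); the cube at (6, -3.5) (footprint 26.5×14.5) is included at this height; Merging all regions: the regions partially overlap (shared area 7.30 mm²), so overlapping operands fuse into one piece — 1 connected region; (whole slice rotated 45° about Z — lengths, areas and connectivity unchanged). Overall, the cross-section is a single solid region. Undo the 45° rotation: the query point maps to (-1.626, -9.829) in the un-rotated model frame. The nearest boundary edge runs (-0.00, -7.35)→(-1.90, -7.10); distance from the point to it = 2.67 mm. The point is not inside any of the regions above, so it lies outside the cross-section (2.67 mm from the nearest boundary).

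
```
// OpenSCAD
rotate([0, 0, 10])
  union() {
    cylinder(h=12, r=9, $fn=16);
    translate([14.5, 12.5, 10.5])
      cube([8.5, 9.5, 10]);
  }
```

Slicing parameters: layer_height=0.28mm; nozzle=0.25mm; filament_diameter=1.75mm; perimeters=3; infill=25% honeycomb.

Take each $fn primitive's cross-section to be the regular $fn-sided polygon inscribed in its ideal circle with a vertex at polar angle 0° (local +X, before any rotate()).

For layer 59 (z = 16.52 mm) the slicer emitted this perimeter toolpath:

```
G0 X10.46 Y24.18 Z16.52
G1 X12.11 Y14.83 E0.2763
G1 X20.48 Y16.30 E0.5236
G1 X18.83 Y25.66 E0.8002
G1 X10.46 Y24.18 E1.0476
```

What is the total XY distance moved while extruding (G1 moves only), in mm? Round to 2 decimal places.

Sum the Euclidean lengths of each G1 segment: total = 36.00 mm.

36.00 mm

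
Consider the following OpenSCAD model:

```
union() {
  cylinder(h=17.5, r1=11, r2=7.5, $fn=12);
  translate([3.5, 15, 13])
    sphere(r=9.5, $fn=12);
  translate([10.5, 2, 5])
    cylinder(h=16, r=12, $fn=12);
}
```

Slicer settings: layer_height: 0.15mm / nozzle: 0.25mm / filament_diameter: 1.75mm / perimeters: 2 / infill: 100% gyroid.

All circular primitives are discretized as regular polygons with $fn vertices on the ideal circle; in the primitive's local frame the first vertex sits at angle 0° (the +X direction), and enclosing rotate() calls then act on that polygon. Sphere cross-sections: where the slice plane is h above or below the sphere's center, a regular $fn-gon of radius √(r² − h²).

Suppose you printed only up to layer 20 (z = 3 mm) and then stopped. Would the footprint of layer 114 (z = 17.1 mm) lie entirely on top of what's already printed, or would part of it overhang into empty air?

Compare the two slices. At z = 3: the cone: at t=0.171 of its height the radius interpolates to r₁+(r₂−r₁)t = 10.400, giving a regular 12-gon of that circumradius (area = (12/2)·10.400²·sin(360°/12) = 324.48 mm²); the sphere at (3.5, 15) does not reach this height (|z−center|=10.000 > r=9.5); the cylinder at (10.5, 2) is not intersected at this z (z outside [5, 21]); Combining (union): only the cone is present, so the union is just that shape — area = 324.48 mm². At z = 17.1: the cone: at t=0.977 of its height the radius interpolates to r₁+(r₂−r₁)t = 7.580, giving a regular 12-gon of that circumradius (area = (12/2)·7.580²·sin(360°/12) = 172.37 mm²); the r=9.5 sphere at (3.5, 15) contributes a regular 12-gon of circumradius √(9.5²−4.1²) = 8.570 (area = (12/2)·8.570²·sin(360°/12) = 220.32 mm²); the r=12 cylinder at (10.5, 2) gives a regular 12-gon of circumradius 12 (constant along its height) (area = (12/2)·12.000²·sin(360°/12) = 432.00 mm²); Taking the union: the regions partially overlap — summed areas 824.69 mm² minus the doubly-counted overlap 138.33 mm² gives 686.36 mm² — area = 686.36 mm². Checking containment: at z = 17.1 the cross-section extends beyond the z = 3 cross-section by about 444.66 mm².

part overhangs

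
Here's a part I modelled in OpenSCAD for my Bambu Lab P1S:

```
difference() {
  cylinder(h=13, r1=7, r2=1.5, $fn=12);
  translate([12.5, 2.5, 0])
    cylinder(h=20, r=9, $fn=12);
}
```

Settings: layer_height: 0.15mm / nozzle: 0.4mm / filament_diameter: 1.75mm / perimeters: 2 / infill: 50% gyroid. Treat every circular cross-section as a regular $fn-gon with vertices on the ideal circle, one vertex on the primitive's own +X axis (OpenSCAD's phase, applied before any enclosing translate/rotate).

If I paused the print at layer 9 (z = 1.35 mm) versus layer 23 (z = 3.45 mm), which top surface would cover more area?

layer 9 (z = 1.35 mm)

Layer 9 (z = 1.35): the cone: at t=0.104 of its height the radius interpolates to r₁+(r₂−r₁)t = 6.429, giving a regular 12-gon of that circumradius (area = (12/2)·6.429²·sin(360°/12) = 123.99 mm²); the r=9 cylinder at (12.5, 2.5) contributes a regular 12-gon of circumradius 9 (area = (12/2)·9.000²·sin(360°/12) = 243.00 mm²); After the difference (first − rest): starting from the cone (123.99 mm²), the r=9 cylinder at (12.5, 2.5) partially overlaps it — only the 12.51 mm² overlap (of its 243.00 mm²) is removed, clipping the outline — area = 111.48 mm². So its area = 111.48 mm². Layer 23 (z = 3.45): the cone (r1=7→r2=1.5) has section circumradius 5.540 here — a regular 12-gon (area = (12/2)·5.540²·sin(360°/12) = 92.09 mm²); the r=9 cylinder at (12.5, 2.5) contributes a regular 12-gon of circumradius 9 (area = (12/2)·9.000²·sin(360°/12) = 243.00 mm²); Taking the first minus the rest: starting from the cone (92.09 mm²), the r=9 cylinder at (12.5, 2.5) partially overlaps it — only the 6.07 mm² overlap (of its 243.00 mm²) is removed, clipping the outline — area = 86.01 mm². So its area = 86.01 mm². Layer 9 is larger (111.48 vs 86.01 mm²).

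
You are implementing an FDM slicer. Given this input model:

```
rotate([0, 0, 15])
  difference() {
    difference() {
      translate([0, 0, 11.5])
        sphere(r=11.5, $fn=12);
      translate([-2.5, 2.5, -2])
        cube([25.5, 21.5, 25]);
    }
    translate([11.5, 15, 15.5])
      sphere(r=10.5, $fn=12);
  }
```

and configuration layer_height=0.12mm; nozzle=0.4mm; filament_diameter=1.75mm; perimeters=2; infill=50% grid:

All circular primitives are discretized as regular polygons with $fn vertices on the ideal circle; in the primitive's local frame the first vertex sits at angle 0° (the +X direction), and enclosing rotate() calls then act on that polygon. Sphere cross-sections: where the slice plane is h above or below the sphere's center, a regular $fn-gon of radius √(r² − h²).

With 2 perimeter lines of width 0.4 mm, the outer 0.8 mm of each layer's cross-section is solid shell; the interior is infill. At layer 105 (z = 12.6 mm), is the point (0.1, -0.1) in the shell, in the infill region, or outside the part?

At z = 12.6 mm: the r=11.5 sphere contributes a regular 12-gon of circumradius √(11.5²−1.1²) = 11.447; the cube at (-2.5, 2.5) (footprint 25.5×21.5) is included at this height; After the difference (first − rest): starting from the r=11.5 sphere, the 25.5×21.5 cube at (-2.5, 2.5) partially overlaps it — only the 92.03 mm² overlap (of its 548.25 mm²) is removed, clipping the outline — 1 connected region; the sphere at (11.5, 15): section is a regular 12-gon, circumradius = √(r²−h²) = √(10.5²−2.9²) = 10.092; After the difference (first − rest): starting from that combined region, the r=10.5 sphere at (11.5, 15) misses the remaining region (no effect) — 1 connected region; (rotated 15° about Z; rotation is an isometry so areas/perimeters/island counts are preserved). Overall, the cross-section is a single solid region. Undo the 15° rotation: the query point maps to (0.071, -0.122) in the un-rotated model frame. The nearest boundary edge runs (-2.50, 2.50)→(10.78, 2.50); distance from the point to it = 2.62 mm. The point is inside the cross-section and 2.62 mm from the nearest boundary — more than the 0.8 mm shell width (2 × 0.4), so it's in the infill interior.

infill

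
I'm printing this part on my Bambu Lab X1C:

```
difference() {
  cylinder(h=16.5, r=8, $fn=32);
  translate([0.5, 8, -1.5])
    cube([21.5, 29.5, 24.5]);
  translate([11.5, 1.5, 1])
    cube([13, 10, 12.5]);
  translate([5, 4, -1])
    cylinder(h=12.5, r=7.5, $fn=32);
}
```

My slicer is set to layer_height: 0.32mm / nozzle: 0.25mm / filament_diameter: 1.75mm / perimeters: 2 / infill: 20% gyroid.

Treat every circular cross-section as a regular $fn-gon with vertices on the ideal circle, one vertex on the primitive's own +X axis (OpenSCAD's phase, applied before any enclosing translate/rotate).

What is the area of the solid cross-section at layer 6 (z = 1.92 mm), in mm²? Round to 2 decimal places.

At z = 1.92 mm: the r=8 cylinder contributes a regular 32-gon of circumradius 8 (area = (32/2)·8.000²·sin(360°/32) = 199.77 mm²); the cube at (0.5, 8) is present — its section is the full 21.5×29.5 rectangle (area 634.25 mm²); the 13×10 cube at (11.5, 1.5) contributes its full rectangle (area 130.00 mm²); the cylinder at (5, 4): section is a regular 32-gon, circumradius r=7.5 (area = (32/2)·7.500²·sin(360°/32) = 175.58 mm²); After the difference (first − rest): starting from the r=8 cylinder (199.77 mm²), the 21.5×29.5 cube at (0.5, 8) misses the remaining region (no effect); the 13×10 cube at (11.5, 1.5) misses the remaining region (no effect); the r=7.5 cylinder at (5, 4) partially overlaps it — only the 91.32 mm² overlap (of its 175.58 mm²) is removed, clipping the outline — area = 108.45 mm². Overall, the cross-section is a single solid region. Net area = 108.45 mm².

108.45 mm²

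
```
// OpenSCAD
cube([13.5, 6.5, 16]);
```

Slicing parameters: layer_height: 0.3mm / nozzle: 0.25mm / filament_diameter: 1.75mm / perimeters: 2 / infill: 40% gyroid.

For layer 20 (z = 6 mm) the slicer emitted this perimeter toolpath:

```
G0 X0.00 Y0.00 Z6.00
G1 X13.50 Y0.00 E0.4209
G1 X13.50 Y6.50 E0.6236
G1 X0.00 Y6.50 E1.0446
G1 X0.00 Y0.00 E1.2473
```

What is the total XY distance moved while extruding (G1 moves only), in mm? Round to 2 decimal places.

Sum the Euclidean lengths of each G1 segment: total = 40.00 mm.

40.00 mm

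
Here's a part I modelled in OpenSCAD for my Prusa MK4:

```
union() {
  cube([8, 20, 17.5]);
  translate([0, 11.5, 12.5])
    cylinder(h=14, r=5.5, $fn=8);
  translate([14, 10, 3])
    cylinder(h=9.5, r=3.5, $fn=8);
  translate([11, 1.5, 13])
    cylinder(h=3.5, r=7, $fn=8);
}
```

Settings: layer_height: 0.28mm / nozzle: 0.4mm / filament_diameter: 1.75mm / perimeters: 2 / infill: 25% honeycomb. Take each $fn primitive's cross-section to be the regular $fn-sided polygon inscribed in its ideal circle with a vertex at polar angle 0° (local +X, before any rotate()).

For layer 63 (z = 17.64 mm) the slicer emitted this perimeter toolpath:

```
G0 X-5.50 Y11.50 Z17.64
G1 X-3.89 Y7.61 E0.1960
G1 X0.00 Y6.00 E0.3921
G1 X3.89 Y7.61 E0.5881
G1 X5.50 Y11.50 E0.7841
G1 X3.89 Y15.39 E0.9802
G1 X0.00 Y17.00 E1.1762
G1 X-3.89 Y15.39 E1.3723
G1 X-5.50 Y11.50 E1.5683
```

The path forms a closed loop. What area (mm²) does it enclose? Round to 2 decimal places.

Apply the shoelace formula to the sequence of (X, Y) vertices; enclosed area = 85.58 mm².

85.58 mm²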